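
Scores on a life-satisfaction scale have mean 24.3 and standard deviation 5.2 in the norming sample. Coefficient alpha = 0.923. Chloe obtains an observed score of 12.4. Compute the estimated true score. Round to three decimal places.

13.316

T̂ = ρX + (1 − ρ)μ
  = 0.923 × 12.4 + 0.077 × 24.3
  = 11.4452 + 1.8711
  = 13.3163
  ≈ 13.316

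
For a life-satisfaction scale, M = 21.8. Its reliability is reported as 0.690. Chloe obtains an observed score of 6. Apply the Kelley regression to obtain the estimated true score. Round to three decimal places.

10.898

Kelley's formula gives T̂ = 0.690·6 + 0.310·21.8 = 4.140 + 6.7580 = 10.8980.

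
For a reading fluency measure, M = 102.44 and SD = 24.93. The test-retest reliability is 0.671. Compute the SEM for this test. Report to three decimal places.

SEM = SD · √(1 − ρ) = 24.93 × √0.329 = 24.93 × 0.5736 = 14.2995

14.299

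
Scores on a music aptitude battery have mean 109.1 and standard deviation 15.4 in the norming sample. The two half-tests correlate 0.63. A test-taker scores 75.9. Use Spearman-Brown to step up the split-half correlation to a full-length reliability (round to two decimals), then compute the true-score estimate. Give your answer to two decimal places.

Spearman-Brown: ρ = 2r/(1 + r) = 2(0.63)/(1 + 0.63) = 1.260/1.63 = 0.7730 → 0.77
T̂ = ρX + (1 − ρ)μ
  = 0.77 × 75.9 + 0.23 × 109.1
  = 58.443 + 25.093
  = 83.536
  ≈ 83.54

83.54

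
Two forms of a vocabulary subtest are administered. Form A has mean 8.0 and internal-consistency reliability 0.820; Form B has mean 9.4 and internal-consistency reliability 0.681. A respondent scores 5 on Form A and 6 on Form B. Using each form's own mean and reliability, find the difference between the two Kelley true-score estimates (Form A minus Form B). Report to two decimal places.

T̂_A = 0.820(5) + 0.180(8.0) = 5.5400
T̂_B = 0.681(6) + 0.319(9.4) = 7.0846
T̂_A − T̂_B = -1.5446

-1.54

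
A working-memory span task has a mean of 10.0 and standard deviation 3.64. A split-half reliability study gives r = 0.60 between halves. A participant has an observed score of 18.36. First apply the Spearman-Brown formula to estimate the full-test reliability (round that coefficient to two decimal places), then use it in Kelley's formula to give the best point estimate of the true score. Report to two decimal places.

16.27

Spearman-Brown: ρ = 2r/(1 + r) = 2(0.60)/(1 + 0.60) = 1.200/1.60 = 0.7500 → 0.75
Kelley's formula gives T̂ = 0.75·18.36 + 0.25·10.0 = 13.7700 + 2.500 = 16.270.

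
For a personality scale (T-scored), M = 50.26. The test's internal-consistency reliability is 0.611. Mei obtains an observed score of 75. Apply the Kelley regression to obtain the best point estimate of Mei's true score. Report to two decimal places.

65.38

T̂ = ρX + (1 − ρ)μ
  = 0.611 × 75 + 0.389 × 50.26
  = 45.825 + 19.55114
  = 65.376
  ≈ 65.38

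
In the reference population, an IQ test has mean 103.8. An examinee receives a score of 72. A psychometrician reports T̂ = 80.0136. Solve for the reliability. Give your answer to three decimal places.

0.748

T̂ = ρX + (1 − ρ)μ  ⇒  T̂ − μ = ρ(X − μ)
ρ = (T̂ − μ)/(X − μ) = (80.0136 − 103.8) / (72 − 103.8) = -23.7864 / -31.8 = 0.74800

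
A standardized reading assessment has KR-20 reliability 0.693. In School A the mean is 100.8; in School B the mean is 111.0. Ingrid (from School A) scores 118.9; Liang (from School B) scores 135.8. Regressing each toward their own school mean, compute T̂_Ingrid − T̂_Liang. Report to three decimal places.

-14.843

T̂_Ingrid = 0.693(118.9) + 0.307(100.8) = 113.34330
T̂_Liang = 0.693(135.8) + 0.307(111.0) = 128.18640
Difference = 113.34330 − 128.18640 = -14.84310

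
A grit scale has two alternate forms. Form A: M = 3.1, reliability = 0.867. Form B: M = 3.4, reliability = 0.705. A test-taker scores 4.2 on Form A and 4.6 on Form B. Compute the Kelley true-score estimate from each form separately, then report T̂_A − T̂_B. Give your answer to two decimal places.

T̂_A = 0.867(4.2) + 0.133(3.1) = 4.0537
T̂_B = 0.705(4.6) + 0.295(3.4) = 4.2460
T̂_A − T̂_B = -0.1923

-0.19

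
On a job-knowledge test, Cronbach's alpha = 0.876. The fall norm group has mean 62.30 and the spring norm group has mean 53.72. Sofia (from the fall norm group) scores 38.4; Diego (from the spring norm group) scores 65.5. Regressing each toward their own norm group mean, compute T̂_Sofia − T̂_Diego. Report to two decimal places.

-22.68

T̂_Sofia = 0.876(38.4) + 0.124(62.30) = 41.3636
T̂_Diego = 0.876(65.5) + 0.124(53.72) = 64.0393
Difference = 41.3636 − 64.0393 = -22.6757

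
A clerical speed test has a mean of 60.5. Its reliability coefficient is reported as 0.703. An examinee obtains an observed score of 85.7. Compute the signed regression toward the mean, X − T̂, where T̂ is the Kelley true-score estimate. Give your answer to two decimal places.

7.48

Kelley's formula gives T̂ = 0.703·85.7 + 0.297·60.5 = 60.2471 + 17.9685 = 78.2156.
X − T̂ = 85.7 − 78.216 = 7.484 → 7.48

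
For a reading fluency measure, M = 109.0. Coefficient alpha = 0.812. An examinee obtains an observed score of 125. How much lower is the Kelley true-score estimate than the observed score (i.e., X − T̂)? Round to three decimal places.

3.008

T̂ = ρX + (1 − ρ)μ
  = 0.812 × 125 + 0.188 × 109.0
  = 101.500 + 20.4920
  = 121.99200
  ≈ 121.9920
X − T̂ = 125 − 121.9920 = 3.0080 → 3.008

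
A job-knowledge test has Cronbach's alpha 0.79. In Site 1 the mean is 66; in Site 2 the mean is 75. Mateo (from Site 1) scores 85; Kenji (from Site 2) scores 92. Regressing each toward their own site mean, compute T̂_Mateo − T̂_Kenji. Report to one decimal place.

-7.4

T̂_Mateo = 0.79(85) + 0.21(66) = 81.010
T̂_Kenji = 0.79(92) + 0.21(75) = 88.430
Difference = 81.010 − 88.430 = -7.420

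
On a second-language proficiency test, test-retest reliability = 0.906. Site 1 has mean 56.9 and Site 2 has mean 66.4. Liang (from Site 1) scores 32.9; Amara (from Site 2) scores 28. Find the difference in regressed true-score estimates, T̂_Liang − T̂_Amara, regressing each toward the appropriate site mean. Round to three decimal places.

3.546

T̂_Liang = 0.906(32.9) + 0.094(56.9) = 35.15600
T̂_Amara = 0.906(28) + 0.094(66.4) = 31.60960
Difference = 35.15600 − 31.60960 = 3.54640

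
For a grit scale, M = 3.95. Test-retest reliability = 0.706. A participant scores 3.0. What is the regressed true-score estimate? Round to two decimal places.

T̂ = ρX + (1 − ρ)μ
  = 0.706 × 3.0 + 0.294 × 3.95
  = 2.1180 + 1.16130
  = 3.279
  ≈ 3.28

3.28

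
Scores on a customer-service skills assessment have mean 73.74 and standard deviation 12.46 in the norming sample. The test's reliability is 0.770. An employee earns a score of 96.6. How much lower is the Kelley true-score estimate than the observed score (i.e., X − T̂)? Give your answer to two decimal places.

5.26

T̂ = ρX + (1 − ρ)μ
  = 0.770 × 96.6 + 0.230 × 73.74
  = 74.3820 + 16.96020
  = 91.3422
  ≈ 91.342
X − T̂ = 96.6 − 91.342 = 5.258 → 5.26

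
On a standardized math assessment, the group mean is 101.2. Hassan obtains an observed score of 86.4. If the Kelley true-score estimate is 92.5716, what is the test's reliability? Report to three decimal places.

0.583

T̂ = ρX + (1 − ρ)μ  ⇒  T̂ − μ = ρ(X − μ)
ρ = (T̂ − μ)/(X − μ) = (92.5716 − 101.2) / (86.4 − 101.2) = -8.6284 / -14.8 = 0.58300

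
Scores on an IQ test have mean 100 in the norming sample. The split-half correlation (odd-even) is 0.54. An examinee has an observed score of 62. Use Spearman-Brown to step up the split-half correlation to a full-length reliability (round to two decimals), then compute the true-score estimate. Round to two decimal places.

Spearman-Brown: ρ = 2r/(1 + r) = 2(0.54)/(1 + 0.54) = 1.080/1.54 = 0.7013 → 0.70
T̂ = 0.70(62) + 0.30(100) = 43.40 + 30.00 = 73.400 → 73.40

73.40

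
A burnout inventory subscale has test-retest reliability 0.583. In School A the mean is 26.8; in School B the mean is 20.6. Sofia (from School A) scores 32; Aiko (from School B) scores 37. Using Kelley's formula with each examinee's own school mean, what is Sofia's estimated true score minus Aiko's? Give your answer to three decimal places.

-0.330

T̂_Sofia = 0.583(32) + 0.417(26.8) = 29.83160
T̂_Aiko = 0.583(37) + 0.417(20.6) = 30.16120
Difference = 29.83160 − 30.16120 = -0.32960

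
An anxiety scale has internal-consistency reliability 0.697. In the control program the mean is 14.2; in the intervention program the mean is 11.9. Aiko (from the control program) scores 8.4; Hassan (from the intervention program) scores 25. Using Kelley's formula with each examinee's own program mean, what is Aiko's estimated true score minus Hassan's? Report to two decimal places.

T̂_Aiko = 0.697(8.4) + 0.303(14.2) = 10.1574
T̂_Hassan = 0.697(25) + 0.303(11.9) = 21.0307
Difference = 10.1574 − 21.0307 = -10.8733

-10.87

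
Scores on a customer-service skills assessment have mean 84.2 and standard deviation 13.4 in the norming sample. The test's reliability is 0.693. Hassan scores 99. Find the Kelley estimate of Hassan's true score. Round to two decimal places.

T̂ = 0.693(99) + 0.307(84.2) = 68.607 + 25.8494 = 94.456 → 94.46

94.46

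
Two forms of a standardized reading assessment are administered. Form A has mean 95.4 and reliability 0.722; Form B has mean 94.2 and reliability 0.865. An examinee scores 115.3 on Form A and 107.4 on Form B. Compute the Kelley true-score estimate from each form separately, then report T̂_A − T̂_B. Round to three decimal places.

T̂_A = 0.722(115.3) + 0.278(95.4) = 109.76780
T̂_B = 0.865(107.4) + 0.135(94.2) = 105.61800
T̂_A − T̂_B = 4.14980

4.150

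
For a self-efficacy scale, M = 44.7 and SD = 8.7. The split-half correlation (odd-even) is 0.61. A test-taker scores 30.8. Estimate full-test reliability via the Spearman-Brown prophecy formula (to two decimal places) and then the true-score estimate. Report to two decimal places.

34.14

Spearman-Brown: ρ = 2r/(1 + r) = 2(0.61)/(1 + 0.61) = 1.220/1.61 = 0.7578 → 0.76
T̂ = ρX + (1 − ρ)μ
  = 0.76 × 30.8 + 0.24 × 44.7
  = 23.408 + 10.728
  = 34.136
  ≈ 34.14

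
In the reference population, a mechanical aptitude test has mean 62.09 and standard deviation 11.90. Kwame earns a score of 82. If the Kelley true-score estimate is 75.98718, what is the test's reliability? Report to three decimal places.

T̂ = ρX + (1 − ρ)μ  ⇒  T̂ − μ = ρ(X − μ)
ρ = (T̂ − μ)/(X − μ) = (75.98718 − 62.09) / (82 − 62.09) = 13.89718 / 19.91 = 0.69800

0.698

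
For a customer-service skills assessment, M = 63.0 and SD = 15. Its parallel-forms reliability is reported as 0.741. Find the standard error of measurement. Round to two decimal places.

7.63

SEM = SD · √(1 − ρ) = 15 × √0.259 = 15 × 0.5089 = 7.634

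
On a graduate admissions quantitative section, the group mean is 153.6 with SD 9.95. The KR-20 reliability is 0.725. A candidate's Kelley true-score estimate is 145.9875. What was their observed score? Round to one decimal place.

143.1

T̂ = ρX + (1 − ρ)μ  ⇒  X = (T̂ − (1 − ρ)μ) / ρ
X = (145.9875 − 0.275 × 153.6) / 0.725 = (145.9875 − 42.2400) / 0.725 = 103.7475 / 0.725 = 143.100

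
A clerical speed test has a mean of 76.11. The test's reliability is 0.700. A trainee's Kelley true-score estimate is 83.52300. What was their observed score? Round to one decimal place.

86.7

T̂ = ρX + (1 − ρ)μ  ⇒  X = (T̂ − (1 − ρ)μ) / ρ
X = (83.52300 − 0.300 × 76.11) / 0.700 = (83.52300 − 22.83300) / 0.700 = 60.69000 / 0.700 = 86.700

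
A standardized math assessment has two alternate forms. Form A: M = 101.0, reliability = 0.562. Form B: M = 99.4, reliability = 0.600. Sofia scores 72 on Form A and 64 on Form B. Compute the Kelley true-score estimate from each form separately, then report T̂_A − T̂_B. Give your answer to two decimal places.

T̂_A = 0.562(72) + 0.438(101.0) = 84.7020
T̂_B = 0.600(64) + 0.400(99.4) = 78.1600
T̂_A − T̂_B = 6.5420

6.54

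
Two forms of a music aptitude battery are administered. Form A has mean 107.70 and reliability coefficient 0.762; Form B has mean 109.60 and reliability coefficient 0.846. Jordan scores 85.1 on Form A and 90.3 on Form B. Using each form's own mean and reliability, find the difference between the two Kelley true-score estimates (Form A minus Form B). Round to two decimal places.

-2.79

T̂_A = 0.762(85.1) + 0.238(107.70) = 90.4788
T̂_B = 0.846(90.3) + 0.154(109.60) = 93.2722
T̂_A − T̂_B = -2.7934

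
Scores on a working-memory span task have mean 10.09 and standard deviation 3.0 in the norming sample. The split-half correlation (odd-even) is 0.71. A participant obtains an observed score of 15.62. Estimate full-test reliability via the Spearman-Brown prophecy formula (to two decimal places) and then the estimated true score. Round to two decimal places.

14.68

Spearman-Brown: ρ = 2r/(1 + r) = 2(0.71)/(1 + 0.71) = 1.420/1.71 = 0.8304 → 0.83
T̂ = ρX + (1 − ρ)μ
  = 0.83 × 15.62 + 0.17 × 10.09
  = 12.9646 + 1.7153
  = 14.680
  ≈ 14.68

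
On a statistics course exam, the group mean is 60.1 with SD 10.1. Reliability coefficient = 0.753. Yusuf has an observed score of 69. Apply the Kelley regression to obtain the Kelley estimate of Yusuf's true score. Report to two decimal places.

66.80

T̂ = 0.753(69) + 0.247(60.1) = 51.957 + 14.8447 = 66.802 → 66.80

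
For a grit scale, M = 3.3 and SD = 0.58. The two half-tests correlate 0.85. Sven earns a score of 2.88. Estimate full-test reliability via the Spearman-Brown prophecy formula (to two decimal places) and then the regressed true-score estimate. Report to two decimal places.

2.91

Spearman-Brown: ρ = 2r/(1 + r) = 2(0.85)/(1 + 0.85) = 1.700/1.85 = 0.9189 → 0.92
T̂ = 0.92(2.88) + 0.08(3.3) = 2.6496 + 0.264 = 2.914 → 2.91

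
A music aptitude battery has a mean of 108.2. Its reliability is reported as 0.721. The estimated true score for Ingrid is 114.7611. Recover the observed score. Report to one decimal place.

117.3

T̂ = ρX + (1 − ρ)μ  ⇒  X = (T̂ − (1 − ρ)μ) / ρ
X = (114.7611 − 0.279 × 108.2) / 0.721 = (114.7611 − 30.1878) / 0.721 = 84.5733 / 0.721 = 117.300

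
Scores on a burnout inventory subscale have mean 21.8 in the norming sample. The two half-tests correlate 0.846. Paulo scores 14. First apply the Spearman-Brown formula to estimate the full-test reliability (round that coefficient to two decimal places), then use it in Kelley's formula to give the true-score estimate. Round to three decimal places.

Spearman-Brown: ρ = 2r/(1 + r) = 2(0.846)/(1 + 0.846) = 1.6920/1.846 = 0.9166 → 0.92
Weight the observed score by reliability and the mean by (1 − reliability): T̂ = 0.92·14 + 0.08·21.8 = 12.88 + 1.744 = 14.6240.

14.624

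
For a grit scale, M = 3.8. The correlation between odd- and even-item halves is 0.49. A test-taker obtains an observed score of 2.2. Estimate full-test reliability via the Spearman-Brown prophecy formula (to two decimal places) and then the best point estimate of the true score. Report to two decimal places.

2.74

Spearman-Brown: ρ = 2r/(1 + r) = 2(0.49)/(1 + 0.49) = 0.980/1.49 = 0.6577 → 0.66
Regress the observed score toward the mean by the unreliability: T̂ = 0.66·2.2 + 0.34·3.8 = 1.452 + 1.292 = 2.744.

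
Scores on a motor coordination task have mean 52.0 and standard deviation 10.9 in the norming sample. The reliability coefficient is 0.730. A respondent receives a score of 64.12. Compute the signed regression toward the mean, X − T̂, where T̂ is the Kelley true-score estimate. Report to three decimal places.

T̂ = ρX + (1 − ρ)μ
  = 0.730 × 64.12 + 0.270 × 52.0
  = 46.80760 + 14.0400
  = 60.84760
  ≈ 60.8476
X − T̂ = 64.12 − 60.8476 = 3.2724 → 3.272

3.272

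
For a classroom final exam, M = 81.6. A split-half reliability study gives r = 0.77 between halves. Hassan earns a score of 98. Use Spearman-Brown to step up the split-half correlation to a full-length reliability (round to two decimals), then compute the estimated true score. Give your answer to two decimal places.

Spearman-Brown: ρ = 2r/(1 + r) = 2(0.77)/(1 + 0.77) = 1.540/1.77 = 0.8701 → 0.87
T̂ = 0.87(98) + 0.13(81.6) = 85.26 + 10.608 = 95.868 → 95.87

95.87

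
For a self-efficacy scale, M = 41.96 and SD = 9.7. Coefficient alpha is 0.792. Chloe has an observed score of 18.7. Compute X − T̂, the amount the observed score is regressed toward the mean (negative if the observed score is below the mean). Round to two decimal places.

Weight the observed score by reliability and the mean by (1 − reliability): T̂ = 0.792·18.7 + 0.208·41.96 = 14.8104 + 8.72768 = 23.5381.
X − T̂ = 18.7 − 23.538 = -4.838 → -4.84

-4.84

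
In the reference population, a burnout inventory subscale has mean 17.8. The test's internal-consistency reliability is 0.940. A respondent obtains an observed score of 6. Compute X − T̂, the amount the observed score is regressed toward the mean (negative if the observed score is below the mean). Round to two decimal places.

-0.71

T̂ = ρX + (1 − ρ)μ
  = 0.940 × 6 + 0.060 × 17.8
  = 5.640 + 1.0680
  = 6.7080
  ≈ 6.708
X − T̂ = 6 − 6.708 = -0.708 → -0.71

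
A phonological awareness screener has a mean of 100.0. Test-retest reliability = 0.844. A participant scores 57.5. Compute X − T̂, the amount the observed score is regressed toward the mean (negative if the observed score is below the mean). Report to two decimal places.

-6.63

T̂ = ρX + (1 − ρ)μ
  = 0.844 × 57.5 + 0.156 × 100.0
  = 48.5300 + 15.6000
  = 64.1300
  ≈ 64.130
X − T̂ = 57.5 − 64.130 = -6.630 → -6.63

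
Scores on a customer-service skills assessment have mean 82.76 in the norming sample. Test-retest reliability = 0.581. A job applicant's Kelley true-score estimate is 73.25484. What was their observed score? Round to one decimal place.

66.4

T̂ = ρX + (1 − ρ)μ  ⇒  X = (T̂ − (1 − ρ)μ) / ρ
X = (73.25484 − 0.419 × 82.76) / 0.581 = (73.25484 − 34.67644) / 0.581 = 38.57840 / 0.581 = 66.400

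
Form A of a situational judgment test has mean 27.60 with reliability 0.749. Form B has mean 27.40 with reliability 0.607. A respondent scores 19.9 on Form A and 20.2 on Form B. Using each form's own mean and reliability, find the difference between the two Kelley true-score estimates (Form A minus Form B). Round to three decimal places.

T̂_A = 0.749(19.9) + 0.251(27.60) = 21.83270
T̂_B = 0.607(20.2) + 0.393(27.40) = 23.02960
T̂_A − T̂_B = -1.19690

-1.197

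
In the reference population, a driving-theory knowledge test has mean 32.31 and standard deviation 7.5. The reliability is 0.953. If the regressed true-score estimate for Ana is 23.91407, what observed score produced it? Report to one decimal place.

23.5

T̂ = ρX + (1 − ρ)μ  ⇒  X = (T̂ − (1 − ρ)μ) / ρ
X = (23.91407 − 0.047 × 32.31) / 0.953 = (23.91407 − 1.51857) / 0.953 = 22.39550 / 0.953 = 23.500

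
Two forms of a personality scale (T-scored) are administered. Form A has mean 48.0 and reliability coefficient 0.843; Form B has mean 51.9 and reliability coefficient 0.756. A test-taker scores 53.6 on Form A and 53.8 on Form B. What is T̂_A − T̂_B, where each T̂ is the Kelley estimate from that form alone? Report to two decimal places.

-0.62

T̂_A = 0.843(53.6) + 0.157(48.0) = 52.7208
T̂_B = 0.756(53.8) + 0.244(51.9) = 53.3364
T̂_A − T̂_B = -0.6156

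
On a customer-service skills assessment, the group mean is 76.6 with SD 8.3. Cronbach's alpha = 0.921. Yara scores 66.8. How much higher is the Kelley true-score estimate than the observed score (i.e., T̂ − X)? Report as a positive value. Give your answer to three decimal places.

0.774

T̂ = ρX + (1 − ρ)μ
  = 0.921 × 66.8 + 0.079 × 76.6
  = 61.5228 + 6.0514
  = 67.57420
  ≈ 67.5742
T̂ − X = 67.5742 − 66.8 = 0.7742 → 0.774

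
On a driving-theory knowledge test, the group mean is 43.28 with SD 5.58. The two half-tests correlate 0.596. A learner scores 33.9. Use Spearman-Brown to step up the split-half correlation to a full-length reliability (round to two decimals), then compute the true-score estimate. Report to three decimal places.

Spearman-Brown: ρ = 2r/(1 + r) = 2(0.596)/(1 + 0.596) = 1.1920/1.596 = 0.7469 → 0.75
T̂ = 0.75(33.9) + 0.25(43.28) = 25.425 + 10.8200 = 36.2450 → 36.245

36.245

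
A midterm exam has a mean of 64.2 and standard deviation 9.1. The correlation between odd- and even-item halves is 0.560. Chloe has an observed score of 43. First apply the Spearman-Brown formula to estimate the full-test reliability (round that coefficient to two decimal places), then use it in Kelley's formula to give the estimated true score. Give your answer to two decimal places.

48.94

Spearman-Brown: ρ = 2r/(1 + r) = 2(0.560)/(1 + 0.560) = 1.1200/1.560 = 0.7179 → 0.72
Regress the observed score toward the mean by the unreliability: T̂ = 0.72·43 + 0.28·64.2 = 30.96 + 17.976 = 48.936.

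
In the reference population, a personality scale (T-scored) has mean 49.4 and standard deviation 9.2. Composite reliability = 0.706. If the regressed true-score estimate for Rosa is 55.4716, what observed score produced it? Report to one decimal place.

58.0

T̂ = ρX + (1 − ρ)μ  ⇒  X = (T̂ − (1 − ρ)μ) / ρ
X = (55.4716 − 0.294 × 49.4) / 0.706 = (55.4716 − 14.5236) / 0.706 = 40.9480 / 0.706 = 58.000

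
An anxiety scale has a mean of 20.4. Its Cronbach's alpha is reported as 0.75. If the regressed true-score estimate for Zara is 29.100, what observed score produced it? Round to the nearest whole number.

32

T̂ = ρX + (1 − ρ)μ  ⇒  X = (T̂ − (1 − ρ)μ) / ρ
X = (29.100 − 0.25 × 20.4) / 0.75 = (29.100 − 5.100) / 0.75 = 24.000 / 0.75 = 32.00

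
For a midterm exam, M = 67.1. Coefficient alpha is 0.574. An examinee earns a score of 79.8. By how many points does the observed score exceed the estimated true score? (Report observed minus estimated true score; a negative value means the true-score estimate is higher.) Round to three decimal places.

5.410

Weight the observed score by reliability and the mean by (1 − reliability): T̂ = 0.574·79.8 + 0.426·67.1 = 45.8052 + 28.5846 = 74.38980.
X − T̂ = 79.8 − 74.3898 = 5.4102 → 5.410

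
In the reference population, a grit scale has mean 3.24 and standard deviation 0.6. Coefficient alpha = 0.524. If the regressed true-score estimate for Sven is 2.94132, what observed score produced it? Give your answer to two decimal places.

2.67

T̂ = ρX + (1 − ρ)μ  ⇒  X = (T̂ − (1 − ρ)μ) / ρ
X = (2.94132 − 0.476 × 3.24) / 0.524 = (2.94132 − 1.54224) / 0.524 = 1.39908 / 0.524 = 2.6700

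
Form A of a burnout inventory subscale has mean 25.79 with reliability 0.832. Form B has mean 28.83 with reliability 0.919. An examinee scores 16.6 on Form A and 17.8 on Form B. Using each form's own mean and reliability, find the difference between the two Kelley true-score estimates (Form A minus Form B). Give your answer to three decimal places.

T̂_A = 0.832(16.6) + 0.168(25.79) = 18.14392
T̂_B = 0.919(17.8) + 0.081(28.83) = 18.69343
T̂_A − T̂_B = -0.54951

-0.550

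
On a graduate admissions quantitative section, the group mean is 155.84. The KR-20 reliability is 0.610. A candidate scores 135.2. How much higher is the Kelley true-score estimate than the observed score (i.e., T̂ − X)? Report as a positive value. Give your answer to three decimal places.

8.050

T̂ = 0.610(135.2) + 0.390(155.84) = 82.4720 + 60.77760 = 143.24960 → 143.2496
T̂ − X = 143.2496 − 135.2 = 8.0496 → 8.050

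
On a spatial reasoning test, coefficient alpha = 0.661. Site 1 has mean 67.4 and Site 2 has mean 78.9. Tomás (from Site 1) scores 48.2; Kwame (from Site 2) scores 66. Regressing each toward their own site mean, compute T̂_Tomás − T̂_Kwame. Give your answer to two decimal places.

-15.66

T̂_Tomás = 0.661(48.2) + 0.339(67.4) = 54.7088
T̂_Kwame = 0.661(66) + 0.339(78.9) = 70.3731
Difference = 54.7088 − 70.3731 = -15.6643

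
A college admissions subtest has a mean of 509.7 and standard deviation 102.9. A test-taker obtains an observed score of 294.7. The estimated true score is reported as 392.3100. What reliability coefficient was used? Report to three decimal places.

T̂ = ρX + (1 − ρ)μ  ⇒  T̂ − μ = ρ(X − μ)
ρ = (T̂ − μ)/(X − μ) = (392.3100 − 509.7) / (294.7 − 509.7) = -117.3900 / -215.0 = 0.54600

0.546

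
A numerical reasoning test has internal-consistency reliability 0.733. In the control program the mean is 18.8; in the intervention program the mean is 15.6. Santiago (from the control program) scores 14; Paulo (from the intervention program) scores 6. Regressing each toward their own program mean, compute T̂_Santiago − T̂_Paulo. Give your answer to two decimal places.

6.72

T̂_Santiago = 0.733(14) + 0.267(18.8) = 15.2816
T̂_Paulo = 0.733(6) + 0.267(15.6) = 8.5632
Difference = 15.2816 − 8.5632 = 6.7184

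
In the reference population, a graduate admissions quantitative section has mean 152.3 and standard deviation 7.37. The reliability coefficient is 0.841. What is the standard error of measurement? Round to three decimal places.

2.939

SEM = SD · √(1 − ρ) = 7.37 × √0.159 = 7.37 × 0.3987 = 2.9388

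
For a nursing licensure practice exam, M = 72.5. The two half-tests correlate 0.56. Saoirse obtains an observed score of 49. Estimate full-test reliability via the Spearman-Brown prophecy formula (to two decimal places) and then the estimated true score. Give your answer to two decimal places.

55.58

Spearman-Brown: ρ = 2r/(1 + r) = 2(0.56)/(1 + 0.56) = 1.120/1.56 = 0.7179 → 0.72
T̂ = 0.72(49) + 0.28(72.5) = 35.28 + 20.300 = 55.580 → 55.58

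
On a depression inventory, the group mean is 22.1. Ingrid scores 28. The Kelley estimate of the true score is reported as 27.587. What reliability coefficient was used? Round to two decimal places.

0.93

T̂ = ρX + (1 − ρ)μ  ⇒  T̂ − μ = ρ(X − μ)
ρ = (T̂ − μ)/(X − μ) = (27.587 − 22.1) / (28 − 22.1) = 5.487 / 5.9 = 0.9300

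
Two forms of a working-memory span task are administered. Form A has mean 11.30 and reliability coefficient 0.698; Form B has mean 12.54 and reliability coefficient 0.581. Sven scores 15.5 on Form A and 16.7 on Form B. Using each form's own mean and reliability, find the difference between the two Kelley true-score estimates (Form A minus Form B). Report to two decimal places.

-0.73

T̂_A = 0.698(15.5) + 0.302(11.30) = 14.2316
T̂_B = 0.581(16.7) + 0.419(12.54) = 14.9570
T̂_A − T̂_B = -0.7254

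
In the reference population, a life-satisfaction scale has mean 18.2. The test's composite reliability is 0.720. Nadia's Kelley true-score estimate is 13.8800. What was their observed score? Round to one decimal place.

T̂ = ρX + (1 − ρ)μ  ⇒  X = (T̂ − (1 − ρ)μ) / ρ
X = (13.8800 − 0.280 × 18.2) / 0.720 = (13.8800 − 5.0960) / 0.720 = 8.7840 / 0.720 = 12.200

12.2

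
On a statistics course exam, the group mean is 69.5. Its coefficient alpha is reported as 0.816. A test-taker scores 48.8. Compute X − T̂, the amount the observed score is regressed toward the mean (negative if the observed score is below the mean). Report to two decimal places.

Weight the observed score by reliability and the mean by (1 − reliability): T̂ = 0.816·48.8 + 0.184·69.5 = 39.8208 + 12.7880 = 52.6088.
X − T̂ = 48.8 − 52.609 = -3.809 → -3.81

-3.81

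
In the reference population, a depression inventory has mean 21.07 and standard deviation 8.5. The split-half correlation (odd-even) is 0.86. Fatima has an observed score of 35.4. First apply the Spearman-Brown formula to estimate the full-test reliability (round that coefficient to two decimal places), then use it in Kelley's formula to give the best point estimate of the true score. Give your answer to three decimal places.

34.254

Spearman-Brown: ρ = 2r/(1 + r) = 2(0.86)/(1 + 0.86) = 1.720/1.86 = 0.9247 → 0.92
Weight the observed score by reliability and the mean by (1 − reliability): T̂ = 0.92·35.4 + 0.08·21.07 = 32.568 + 1.6856 = 34.2536.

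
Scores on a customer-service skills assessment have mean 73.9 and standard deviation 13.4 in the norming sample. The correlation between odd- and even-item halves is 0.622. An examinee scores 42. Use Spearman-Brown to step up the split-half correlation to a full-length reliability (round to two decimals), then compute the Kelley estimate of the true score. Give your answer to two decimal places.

Spearman-Brown: ρ = 2r/(1 + r) = 2(0.622)/(1 + 0.622) = 1.2440/1.622 = 0.7670 → 0.77
Regress the observed score toward the mean by the unreliability: T̂ = 0.77·42 + 0.23·73.9 = 32.34 + 16.997 = 49.337.

49.34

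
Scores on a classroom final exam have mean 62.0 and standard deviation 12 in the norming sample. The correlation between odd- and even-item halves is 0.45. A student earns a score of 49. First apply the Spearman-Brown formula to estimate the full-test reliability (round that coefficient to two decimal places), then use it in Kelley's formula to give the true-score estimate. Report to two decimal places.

Spearman-Brown: ρ = 2r/(1 + r) = 2(0.45)/(1 + 0.45) = 0.900/1.45 = 0.6207 → 0.62
T̂ = ρX + (1 − ρ)μ
  = 0.62 × 49 + 0.38 × 62.0
  = 30.38 + 23.560
  = 53.940
  ≈ 53.94

53.94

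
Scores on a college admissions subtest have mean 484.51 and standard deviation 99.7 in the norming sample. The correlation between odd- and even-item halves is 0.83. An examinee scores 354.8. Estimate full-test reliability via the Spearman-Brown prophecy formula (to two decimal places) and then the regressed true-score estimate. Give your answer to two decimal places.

366.47

Spearman-Brown: ρ = 2r/(1 + r) = 2(0.83)/(1 + 0.83) = 1.660/1.83 = 0.9071 → 0.91
Regress the observed score toward the mean by the unreliability: T̂ = 0.91·354.8 + 0.09·484.51 = 322.868 + 43.6059 = 366.474.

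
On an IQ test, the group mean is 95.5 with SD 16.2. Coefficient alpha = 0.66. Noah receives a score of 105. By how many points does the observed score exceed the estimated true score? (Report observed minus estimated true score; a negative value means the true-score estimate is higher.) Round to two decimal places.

T̂ = 0.66(105) + 0.34(95.5) = 69.30 + 32.470 = 101.7700 → 101.770
X − T̂ = 105 − 101.770 = 3.230 → 3.23

3.23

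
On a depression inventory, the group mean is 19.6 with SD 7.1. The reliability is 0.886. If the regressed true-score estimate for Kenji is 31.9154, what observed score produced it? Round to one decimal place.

33.5

T̂ = ρX + (1 − ρ)μ  ⇒  X = (T̂ − (1 − ρ)μ) / ρ
X = (31.9154 − 0.114 × 19.6) / 0.886 = (31.9154 − 2.2344) / 0.886 = 29.6810 / 0.886 = 33.500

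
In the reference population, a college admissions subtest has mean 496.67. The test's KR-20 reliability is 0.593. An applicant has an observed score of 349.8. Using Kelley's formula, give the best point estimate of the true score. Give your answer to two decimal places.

409.58

T̂ = ρX + (1 − ρ)μ
  = 0.593 × 349.8 + 0.407 × 496.67
  = 207.4314 + 202.14469
  = 409.576
  ≈ 409.58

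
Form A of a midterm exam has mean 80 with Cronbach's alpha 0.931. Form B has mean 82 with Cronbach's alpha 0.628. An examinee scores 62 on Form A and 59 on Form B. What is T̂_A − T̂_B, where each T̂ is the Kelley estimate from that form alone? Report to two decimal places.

T̂_A = 0.931(62) + 0.069(80) = 63.2420
T̂_B = 0.628(59) + 0.372(82) = 67.5560
T̂_A − T̂_B = -4.3140

-4.31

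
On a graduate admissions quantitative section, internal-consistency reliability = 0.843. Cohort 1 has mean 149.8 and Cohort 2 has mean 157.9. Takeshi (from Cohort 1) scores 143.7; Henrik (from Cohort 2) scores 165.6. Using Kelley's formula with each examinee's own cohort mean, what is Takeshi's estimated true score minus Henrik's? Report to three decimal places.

-19.733

T̂_Takeshi = 0.843(143.7) + 0.157(149.8) = 144.65770
T̂_Henrik = 0.843(165.6) + 0.157(157.9) = 164.39110
Difference = 144.65770 − 164.39110 = -19.73340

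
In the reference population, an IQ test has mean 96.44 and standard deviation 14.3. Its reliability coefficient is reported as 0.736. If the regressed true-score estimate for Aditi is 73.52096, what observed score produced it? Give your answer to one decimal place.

T̂ = ρX + (1 − ρ)μ  ⇒  X = (T̂ − (1 − ρ)μ) / ρ
X = (73.52096 − 0.264 × 96.44) / 0.736 = (73.52096 − 25.46016) / 0.736 = 48.06080 / 0.736 = 65.300

65.3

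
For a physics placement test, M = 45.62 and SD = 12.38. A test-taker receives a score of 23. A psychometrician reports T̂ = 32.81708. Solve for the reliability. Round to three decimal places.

0.566

T̂ = ρX + (1 − ρ)μ  ⇒  T̂ − μ = ρ(X − μ)
ρ = (T̂ − μ)/(X − μ) = (32.81708 − 45.62) / (23 − 45.62) = -12.80292 / -22.62 = 0.56600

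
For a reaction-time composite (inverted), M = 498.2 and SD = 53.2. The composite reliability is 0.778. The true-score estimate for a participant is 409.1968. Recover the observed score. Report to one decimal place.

383.8

T̂ = ρX + (1 − ρ)μ  ⇒  X = (T̂ − (1 − ρ)μ) / ρ
X = (409.1968 − 0.222 × 498.2) / 0.778 = (409.1968 − 110.6004) / 0.778 = 298.5964 / 0.778 = 383.800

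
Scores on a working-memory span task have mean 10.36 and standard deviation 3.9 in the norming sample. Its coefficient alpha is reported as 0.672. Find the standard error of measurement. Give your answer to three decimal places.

2.234

SEM = SD · √(1 − ρ) = 3.9 × √0.328 = 3.9 × 0.5727 = 2.2336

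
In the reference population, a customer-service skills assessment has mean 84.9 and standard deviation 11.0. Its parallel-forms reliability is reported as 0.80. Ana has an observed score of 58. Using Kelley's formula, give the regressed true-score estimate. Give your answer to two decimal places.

Regress the observed score toward the mean by the unreliability: T̂ = 0.80·58 + 0.20·84.9 = 46.40 + 16.980 = 63.380.

63.38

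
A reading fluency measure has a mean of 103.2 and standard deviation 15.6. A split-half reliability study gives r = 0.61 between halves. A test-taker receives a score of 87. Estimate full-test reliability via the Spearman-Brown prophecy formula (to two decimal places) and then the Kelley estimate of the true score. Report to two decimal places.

90.89

Spearman-Brown: ρ = 2r/(1 + r) = 2(0.61)/(1 + 0.61) = 1.220/1.61 = 0.7578 → 0.76
T̂ = ρX + (1 − ρ)μ
  = 0.76 × 87 + 0.24 × 103.2
  = 66.12 + 24.768
  = 90.888
  ≈ 90.89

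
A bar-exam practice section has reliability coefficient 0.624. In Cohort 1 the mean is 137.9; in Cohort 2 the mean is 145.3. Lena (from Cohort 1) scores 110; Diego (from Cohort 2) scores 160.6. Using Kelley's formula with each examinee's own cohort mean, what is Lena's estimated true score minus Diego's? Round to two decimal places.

-34.36

T̂_Lena = 0.624(110) + 0.376(137.9) = 120.4904
T̂_Diego = 0.624(160.6) + 0.376(145.3) = 154.8472
Difference = 120.4904 − 154.8472 = -34.3568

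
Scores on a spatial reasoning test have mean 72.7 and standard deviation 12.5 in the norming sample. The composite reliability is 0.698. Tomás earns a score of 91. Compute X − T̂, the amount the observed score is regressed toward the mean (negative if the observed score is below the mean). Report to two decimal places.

T̂ = ρX + (1 − ρ)μ
  = 0.698 × 91 + 0.302 × 72.7
  = 63.518 + 21.9554
  = 85.4734
  ≈ 85.473
X − T̂ = 91 − 85.473 = 5.527 → 5.53

5.53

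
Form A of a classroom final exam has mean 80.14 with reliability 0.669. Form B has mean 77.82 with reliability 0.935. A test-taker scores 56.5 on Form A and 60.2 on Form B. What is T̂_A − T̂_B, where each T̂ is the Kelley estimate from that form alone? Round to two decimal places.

T̂_A = 0.669(56.5) + 0.331(80.14) = 64.3248
T̂_B = 0.935(60.2) + 0.065(77.82) = 61.3453
T̂_A − T̂_B = 2.9795

2.98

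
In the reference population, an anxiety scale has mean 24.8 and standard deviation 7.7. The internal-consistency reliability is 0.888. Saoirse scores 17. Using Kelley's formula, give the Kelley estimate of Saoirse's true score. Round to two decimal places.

Regress the observed score toward the mean by the unreliability: T̂ = 0.888·17 + 0.112·24.8 = 15.096 + 2.7776 = 17.874.

17.87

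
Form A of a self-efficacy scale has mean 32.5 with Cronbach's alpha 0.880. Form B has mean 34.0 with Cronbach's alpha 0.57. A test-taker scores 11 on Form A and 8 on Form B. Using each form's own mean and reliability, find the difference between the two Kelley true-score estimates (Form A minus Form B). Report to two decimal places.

T̂_A = 0.880(11) + 0.120(32.5) = 13.5800
T̂_B = 0.57(8) + 0.43(34.0) = 19.1800
T̂_A − T̂_B = -5.6000

-5.60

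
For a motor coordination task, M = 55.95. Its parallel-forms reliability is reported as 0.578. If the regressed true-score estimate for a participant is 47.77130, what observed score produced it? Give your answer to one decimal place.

T̂ = ρX + (1 − ρ)μ  ⇒  X = (T̂ − (1 − ρ)μ) / ρ
X = (47.77130 − 0.422 × 55.95) / 0.578 = (47.77130 − 23.61090) / 0.578 = 24.16040 / 0.578 = 41.800

41.8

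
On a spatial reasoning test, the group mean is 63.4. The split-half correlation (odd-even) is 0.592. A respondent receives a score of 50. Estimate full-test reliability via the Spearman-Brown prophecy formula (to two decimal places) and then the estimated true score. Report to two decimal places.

53.48

Spearman-Brown: ρ = 2r/(1 + r) = 2(0.592)/(1 + 0.592) = 1.1840/1.592 = 0.7437 → 0.74
T̂ = 0.74(50) + 0.26(63.4) = 37.00 + 16.484 = 53.484 → 53.48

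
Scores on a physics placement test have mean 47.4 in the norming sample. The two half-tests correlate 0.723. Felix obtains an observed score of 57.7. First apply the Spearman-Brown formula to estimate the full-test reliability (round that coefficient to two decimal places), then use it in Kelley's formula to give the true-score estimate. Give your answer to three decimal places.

Spearman-Brown: ρ = 2r/(1 + r) = 2(0.723)/(1 + 0.723) = 1.4460/1.723 = 0.8392 → 0.84
T̂ = 0.84(57.7) + 0.16(47.4) = 48.468 + 7.584 = 56.0520 → 56.052

56.052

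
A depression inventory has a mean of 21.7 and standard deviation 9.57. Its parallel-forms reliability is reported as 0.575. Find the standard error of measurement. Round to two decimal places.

SEM = SD · √(1 − ρ) = 9.57 × √0.425 = 9.57 × 0.6519 = 6.239

6.24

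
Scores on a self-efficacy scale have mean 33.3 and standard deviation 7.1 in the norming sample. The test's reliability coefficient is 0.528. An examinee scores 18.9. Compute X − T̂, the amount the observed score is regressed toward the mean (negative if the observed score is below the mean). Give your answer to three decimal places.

-6.797

T̂ = 0.528(18.9) + 0.472(33.3) = 9.9792 + 15.7176 = 25.69680 → 25.6968
X − T̂ = 18.9 − 25.6968 = -6.7968 → -6.797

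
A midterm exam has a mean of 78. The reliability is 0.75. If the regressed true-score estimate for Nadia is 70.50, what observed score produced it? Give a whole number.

T̂ = ρX + (1 − ρ)μ  ⇒  X = (T̂ − (1 − ρ)μ) / ρ
X = (70.50 − 0.25 × 78) / 0.75 = (70.50 − 19.50) / 0.75 = 51.00 / 0.75 = 68.00

68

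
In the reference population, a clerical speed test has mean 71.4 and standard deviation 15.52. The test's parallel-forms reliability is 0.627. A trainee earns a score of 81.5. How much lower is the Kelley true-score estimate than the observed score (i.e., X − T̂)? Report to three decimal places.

Kelley's formula gives T̂ = 0.627·81.5 + 0.373·71.4 = 51.1005 + 26.6322 = 77.73270.
X − T̂ = 81.5 − 77.7327 = 3.7673 → 3.767

3.767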